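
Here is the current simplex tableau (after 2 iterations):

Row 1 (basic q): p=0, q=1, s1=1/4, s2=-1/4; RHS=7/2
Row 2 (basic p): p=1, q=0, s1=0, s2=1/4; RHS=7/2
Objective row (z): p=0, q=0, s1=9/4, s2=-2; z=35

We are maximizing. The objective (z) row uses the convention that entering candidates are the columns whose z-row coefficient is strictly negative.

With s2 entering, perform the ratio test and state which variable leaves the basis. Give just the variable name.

p

Ratios: row 1 (q): entry -1/4 ≤ 0, skip; row 2 (p): (7/2)/(1/4) = 14.
Minimum ratio 14 is in the p row, so p leaves.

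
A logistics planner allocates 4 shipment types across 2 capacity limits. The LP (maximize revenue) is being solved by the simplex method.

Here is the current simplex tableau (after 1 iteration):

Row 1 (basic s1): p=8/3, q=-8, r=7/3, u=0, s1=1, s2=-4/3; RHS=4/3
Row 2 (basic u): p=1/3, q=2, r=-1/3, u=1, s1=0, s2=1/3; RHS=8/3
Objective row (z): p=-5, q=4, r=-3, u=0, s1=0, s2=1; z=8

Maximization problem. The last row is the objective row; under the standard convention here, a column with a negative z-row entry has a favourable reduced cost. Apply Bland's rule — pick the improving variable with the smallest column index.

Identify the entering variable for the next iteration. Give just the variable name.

Objective-row coefficients: p: -5, q: 4, r: -3, u: 0, s1: 0, s2: 1.
Improving columns: p, r. Bland's rule picks the smallest column index → p.

p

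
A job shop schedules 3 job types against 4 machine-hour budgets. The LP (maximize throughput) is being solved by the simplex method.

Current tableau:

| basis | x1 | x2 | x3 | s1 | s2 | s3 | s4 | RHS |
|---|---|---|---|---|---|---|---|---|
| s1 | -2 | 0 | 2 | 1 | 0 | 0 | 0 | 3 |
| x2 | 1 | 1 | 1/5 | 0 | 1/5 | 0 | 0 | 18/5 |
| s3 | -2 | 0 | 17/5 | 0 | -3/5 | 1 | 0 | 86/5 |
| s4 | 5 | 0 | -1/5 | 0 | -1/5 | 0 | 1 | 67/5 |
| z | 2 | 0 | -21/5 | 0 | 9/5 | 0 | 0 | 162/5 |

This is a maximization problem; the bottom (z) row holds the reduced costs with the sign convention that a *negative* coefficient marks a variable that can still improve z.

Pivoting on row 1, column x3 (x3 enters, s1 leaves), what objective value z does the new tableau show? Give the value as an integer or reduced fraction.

387/10

Minimum ratio for x3: 3/2 = 3/2.
z changes by −(z-row coeff of x3)·ratio = −(-21/5)·(3/2) = 63/10.
New z = 162/5 + (63/10) = 387/10.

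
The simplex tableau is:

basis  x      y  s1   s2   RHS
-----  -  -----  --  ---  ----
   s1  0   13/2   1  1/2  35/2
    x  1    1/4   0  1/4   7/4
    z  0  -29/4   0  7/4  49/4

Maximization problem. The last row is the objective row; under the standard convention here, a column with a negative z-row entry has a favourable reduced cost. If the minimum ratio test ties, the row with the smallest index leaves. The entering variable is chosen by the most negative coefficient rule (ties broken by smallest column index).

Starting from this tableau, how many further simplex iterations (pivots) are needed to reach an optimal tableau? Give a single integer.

1

pivot: y in, s1 out → z = 413/13
No improving column remains; optimal.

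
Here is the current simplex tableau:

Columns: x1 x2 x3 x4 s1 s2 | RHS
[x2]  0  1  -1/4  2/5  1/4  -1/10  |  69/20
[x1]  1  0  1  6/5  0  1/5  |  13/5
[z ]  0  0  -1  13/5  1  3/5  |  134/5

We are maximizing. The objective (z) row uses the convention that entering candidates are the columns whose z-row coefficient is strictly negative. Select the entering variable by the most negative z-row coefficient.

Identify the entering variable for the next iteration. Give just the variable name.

x3

Objective-row coefficients: x1: 0, x2: 0, x3: -1, x4: 13/5, s1: 1, s2: 3/5.
The most negative is -1 in column x3, so x3 enters.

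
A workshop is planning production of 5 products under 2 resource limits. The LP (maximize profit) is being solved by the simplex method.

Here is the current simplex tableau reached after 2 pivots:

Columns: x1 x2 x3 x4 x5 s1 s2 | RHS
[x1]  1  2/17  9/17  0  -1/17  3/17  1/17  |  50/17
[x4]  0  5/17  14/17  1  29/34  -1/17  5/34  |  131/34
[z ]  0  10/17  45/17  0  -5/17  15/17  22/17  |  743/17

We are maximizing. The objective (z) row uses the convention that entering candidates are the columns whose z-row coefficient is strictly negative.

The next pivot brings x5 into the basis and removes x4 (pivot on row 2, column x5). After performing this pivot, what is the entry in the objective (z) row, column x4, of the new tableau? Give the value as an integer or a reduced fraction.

10/29

Pivot element is row 2, column x5: 29/34.
Normalize row 2: new (row 2, x4) = 1/(29/34) = 34/29.
z-row ← z-row − (-5/17)·(new row 2): 0 − (-5/17)·(34/29) = 10/29.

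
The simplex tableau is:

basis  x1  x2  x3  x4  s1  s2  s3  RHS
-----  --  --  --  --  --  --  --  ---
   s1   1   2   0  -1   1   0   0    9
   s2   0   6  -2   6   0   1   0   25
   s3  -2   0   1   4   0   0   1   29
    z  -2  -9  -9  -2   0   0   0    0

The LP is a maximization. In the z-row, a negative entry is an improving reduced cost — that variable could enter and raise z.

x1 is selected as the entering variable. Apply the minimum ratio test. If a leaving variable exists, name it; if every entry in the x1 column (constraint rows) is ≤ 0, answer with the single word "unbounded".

Ratios: row 1 (s1): 9/1 = 9; row 2 (s2): entry 0 ≤ 0, skip; row 3 (s3): entry -2 ≤ 0, skip.
Minimum ratio is in the s1 row, so s1 leaves.

s1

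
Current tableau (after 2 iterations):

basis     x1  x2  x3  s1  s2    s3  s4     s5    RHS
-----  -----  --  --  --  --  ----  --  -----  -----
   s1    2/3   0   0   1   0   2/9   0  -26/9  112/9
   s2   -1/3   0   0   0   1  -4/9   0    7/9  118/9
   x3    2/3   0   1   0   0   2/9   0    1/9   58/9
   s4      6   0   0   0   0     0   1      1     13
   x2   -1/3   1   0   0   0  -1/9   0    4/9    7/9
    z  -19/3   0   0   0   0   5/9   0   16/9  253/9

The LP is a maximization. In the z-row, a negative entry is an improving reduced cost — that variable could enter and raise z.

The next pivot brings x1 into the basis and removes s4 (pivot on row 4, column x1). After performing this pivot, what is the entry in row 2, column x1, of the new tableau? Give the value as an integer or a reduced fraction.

Pivot element is row 4, column x1: 6.
Normalize row 4: new (row 4, x1) = 6/6 = 1.
row 2 ← row 2 − (-1/3)·(new row 4): -1/3 − (-1/3)·1 = 0.

0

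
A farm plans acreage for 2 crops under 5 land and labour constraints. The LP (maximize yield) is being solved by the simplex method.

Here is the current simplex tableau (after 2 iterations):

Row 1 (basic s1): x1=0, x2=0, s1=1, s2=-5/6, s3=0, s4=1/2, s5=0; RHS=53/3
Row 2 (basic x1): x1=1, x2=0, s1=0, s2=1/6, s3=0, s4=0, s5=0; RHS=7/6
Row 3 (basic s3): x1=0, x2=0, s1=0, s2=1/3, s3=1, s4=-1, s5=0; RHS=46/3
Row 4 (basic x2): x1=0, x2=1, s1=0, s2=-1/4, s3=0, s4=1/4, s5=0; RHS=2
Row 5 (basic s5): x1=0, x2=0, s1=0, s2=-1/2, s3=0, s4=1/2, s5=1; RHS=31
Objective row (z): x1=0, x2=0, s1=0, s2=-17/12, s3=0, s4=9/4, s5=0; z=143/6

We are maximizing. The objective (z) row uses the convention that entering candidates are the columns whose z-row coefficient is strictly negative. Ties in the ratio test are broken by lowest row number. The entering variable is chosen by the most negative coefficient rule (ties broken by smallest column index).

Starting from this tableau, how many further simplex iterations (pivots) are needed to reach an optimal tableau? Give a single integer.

pivot: s2 in, x1 out → z = 135/4
No improving column remains; optimal.

1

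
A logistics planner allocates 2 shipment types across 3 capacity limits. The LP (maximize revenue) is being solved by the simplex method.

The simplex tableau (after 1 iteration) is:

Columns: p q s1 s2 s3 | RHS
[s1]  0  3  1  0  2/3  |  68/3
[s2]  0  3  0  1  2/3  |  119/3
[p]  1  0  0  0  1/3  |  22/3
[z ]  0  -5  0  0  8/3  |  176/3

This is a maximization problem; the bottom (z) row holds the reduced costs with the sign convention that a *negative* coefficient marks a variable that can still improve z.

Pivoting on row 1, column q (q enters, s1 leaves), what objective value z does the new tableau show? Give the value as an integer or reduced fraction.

Minimum ratio for q: (68/3)/3 = 68/9.
z changes by −(z-row coeff of q)·ratio = −(-5)·(68/9) = 340/9.
New z = 176/3 + (340/9) = 868/9.

868/9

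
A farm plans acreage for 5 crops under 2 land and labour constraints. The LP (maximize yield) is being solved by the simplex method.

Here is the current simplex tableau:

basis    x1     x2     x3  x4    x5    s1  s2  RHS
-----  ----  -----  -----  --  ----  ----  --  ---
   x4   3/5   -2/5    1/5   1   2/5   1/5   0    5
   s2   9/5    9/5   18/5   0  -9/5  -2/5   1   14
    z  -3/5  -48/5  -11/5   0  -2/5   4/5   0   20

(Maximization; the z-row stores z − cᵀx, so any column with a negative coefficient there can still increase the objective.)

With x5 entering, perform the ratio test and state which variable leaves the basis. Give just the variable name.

Ratios: row 1 (x4): 5/(2/5) = 25/2; row 2 (s2): entry -9/5 ≤ 0, skip.
Minimum ratio 25/2 is in the x4 row, so x4 leaves.

x4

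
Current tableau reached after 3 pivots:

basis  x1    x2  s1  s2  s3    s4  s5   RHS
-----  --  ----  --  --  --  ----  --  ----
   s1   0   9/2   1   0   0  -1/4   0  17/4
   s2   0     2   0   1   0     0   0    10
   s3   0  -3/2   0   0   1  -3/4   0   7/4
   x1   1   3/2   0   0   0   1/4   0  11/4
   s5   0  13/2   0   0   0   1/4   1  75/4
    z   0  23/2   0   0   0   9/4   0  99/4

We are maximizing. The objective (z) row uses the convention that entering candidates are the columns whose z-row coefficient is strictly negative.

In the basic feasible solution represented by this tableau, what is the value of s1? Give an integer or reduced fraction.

s1 is basic (row 1); its value is the RHS of that row: 17/4.

17/4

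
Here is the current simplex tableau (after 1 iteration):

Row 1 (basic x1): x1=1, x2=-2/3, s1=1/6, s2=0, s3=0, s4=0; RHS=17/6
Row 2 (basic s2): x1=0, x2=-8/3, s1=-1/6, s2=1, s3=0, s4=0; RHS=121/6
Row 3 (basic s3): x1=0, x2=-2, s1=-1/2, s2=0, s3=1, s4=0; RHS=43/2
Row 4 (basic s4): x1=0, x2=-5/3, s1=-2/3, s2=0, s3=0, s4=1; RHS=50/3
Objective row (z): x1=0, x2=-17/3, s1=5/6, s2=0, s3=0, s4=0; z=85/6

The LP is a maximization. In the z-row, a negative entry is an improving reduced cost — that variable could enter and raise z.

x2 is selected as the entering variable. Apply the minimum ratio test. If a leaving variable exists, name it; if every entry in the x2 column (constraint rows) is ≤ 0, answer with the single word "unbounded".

x2-column entries: row 1: -2/3, row 2: -8/3, row 3: -2, row 4: -5/3. All ≤ 0, so x2 can increase without bound; the LP is unbounded in this direction.

unbounded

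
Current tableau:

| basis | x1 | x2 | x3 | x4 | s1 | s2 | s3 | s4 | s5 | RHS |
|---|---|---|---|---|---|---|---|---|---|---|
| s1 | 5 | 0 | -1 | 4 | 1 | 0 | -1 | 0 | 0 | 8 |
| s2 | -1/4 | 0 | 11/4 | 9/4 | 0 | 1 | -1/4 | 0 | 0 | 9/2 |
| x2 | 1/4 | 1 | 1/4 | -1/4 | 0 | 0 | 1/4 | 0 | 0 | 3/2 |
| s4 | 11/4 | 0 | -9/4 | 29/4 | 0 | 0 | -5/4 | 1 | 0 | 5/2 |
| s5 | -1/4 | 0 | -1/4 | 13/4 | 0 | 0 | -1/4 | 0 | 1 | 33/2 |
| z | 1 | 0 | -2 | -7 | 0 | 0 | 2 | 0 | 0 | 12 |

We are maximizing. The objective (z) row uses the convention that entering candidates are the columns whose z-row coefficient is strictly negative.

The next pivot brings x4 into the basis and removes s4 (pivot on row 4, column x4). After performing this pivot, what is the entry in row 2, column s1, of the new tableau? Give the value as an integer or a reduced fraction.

0

Pivot element is row 4, column x4: 29/4.
Normalize row 4: new (row 4, s1) = 0/(29/4) = 0.
row 2 ← row 2 − (9/4)·(new row 4): 0 − (9/4)·0 = 0.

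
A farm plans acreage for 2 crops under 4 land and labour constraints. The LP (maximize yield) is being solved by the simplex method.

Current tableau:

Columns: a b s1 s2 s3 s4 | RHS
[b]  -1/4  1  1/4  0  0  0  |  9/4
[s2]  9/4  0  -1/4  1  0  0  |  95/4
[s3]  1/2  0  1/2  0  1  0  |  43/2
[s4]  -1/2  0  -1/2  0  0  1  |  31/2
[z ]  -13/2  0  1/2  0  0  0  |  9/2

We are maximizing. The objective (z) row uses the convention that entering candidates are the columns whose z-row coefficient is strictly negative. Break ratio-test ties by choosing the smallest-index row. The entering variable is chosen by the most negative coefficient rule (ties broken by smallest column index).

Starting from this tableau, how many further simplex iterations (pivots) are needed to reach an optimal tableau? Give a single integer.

2

pivot: a in, s2 out → z = 658/9
pivot: s1 in, b out → z = 78
No improving column remains; optimal.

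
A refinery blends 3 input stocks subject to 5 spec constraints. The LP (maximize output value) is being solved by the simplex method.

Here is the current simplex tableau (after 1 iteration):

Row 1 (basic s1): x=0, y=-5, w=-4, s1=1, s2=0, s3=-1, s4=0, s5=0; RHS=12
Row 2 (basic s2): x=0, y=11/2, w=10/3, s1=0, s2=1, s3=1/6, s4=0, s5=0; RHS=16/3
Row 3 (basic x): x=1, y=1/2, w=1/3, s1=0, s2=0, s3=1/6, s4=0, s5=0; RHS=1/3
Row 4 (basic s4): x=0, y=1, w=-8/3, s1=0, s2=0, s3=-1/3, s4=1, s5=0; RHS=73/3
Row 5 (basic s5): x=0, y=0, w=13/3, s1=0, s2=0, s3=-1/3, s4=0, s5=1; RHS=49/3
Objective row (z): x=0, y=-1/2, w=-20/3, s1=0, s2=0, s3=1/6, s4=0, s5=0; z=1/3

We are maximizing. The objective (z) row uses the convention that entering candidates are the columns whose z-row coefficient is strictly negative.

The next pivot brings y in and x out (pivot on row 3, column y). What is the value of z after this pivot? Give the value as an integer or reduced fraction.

2/3

Minimum ratio for y: (1/3)/(1/2) = 2/3.
z changes by −(z-row coeff of y)·ratio = −(-1/2)·(2/3) = 1/3.
New z = 1/3 + (1/3) = 2/3.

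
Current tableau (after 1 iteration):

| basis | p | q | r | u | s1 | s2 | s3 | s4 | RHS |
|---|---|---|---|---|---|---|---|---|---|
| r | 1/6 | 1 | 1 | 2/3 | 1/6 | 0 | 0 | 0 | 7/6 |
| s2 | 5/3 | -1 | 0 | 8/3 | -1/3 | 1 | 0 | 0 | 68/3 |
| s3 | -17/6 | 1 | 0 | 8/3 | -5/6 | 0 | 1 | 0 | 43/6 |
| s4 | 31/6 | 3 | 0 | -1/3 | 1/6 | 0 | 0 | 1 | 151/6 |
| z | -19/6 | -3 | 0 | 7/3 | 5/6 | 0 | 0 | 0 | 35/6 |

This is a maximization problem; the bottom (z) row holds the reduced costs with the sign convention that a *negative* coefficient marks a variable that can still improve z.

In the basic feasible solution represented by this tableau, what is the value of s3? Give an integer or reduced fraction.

43/6

s3 is basic (row 3); its value is the RHS of that row: 43/6.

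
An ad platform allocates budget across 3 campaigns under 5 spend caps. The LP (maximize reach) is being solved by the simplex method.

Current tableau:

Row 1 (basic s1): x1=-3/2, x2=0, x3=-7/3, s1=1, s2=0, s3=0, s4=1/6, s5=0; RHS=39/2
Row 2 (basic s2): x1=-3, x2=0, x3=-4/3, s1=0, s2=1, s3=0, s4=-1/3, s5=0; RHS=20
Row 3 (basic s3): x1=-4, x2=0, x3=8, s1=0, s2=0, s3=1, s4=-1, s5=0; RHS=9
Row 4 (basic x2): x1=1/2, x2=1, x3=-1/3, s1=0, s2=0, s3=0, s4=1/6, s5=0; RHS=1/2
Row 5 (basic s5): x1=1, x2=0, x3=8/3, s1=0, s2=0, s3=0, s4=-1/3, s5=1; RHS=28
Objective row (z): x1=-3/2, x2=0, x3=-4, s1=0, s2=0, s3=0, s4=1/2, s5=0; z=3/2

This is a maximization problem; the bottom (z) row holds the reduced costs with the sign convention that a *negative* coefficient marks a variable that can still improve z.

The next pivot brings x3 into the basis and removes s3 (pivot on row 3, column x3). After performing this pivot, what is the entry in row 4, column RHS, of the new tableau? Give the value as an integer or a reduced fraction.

7/8

Pivot element is row 3, column x3: 8.
Normalize row 3: new (row 3, RHS) = 9/8 = 9/8.
row 4 ← row 4 − (-1/3)·(new row 3): 1/2 − (-1/3)·(9/8) = 7/8.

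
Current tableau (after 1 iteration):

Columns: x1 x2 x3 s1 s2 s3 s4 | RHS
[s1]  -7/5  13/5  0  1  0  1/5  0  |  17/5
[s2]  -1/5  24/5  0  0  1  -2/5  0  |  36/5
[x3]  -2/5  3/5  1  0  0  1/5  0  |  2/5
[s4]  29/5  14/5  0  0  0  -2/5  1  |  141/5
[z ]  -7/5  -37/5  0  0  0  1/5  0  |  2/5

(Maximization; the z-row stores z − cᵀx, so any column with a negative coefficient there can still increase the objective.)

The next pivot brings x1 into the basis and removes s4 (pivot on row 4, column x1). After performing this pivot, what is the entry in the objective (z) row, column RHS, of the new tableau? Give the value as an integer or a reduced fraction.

209/29

Pivot element is row 4, column x1: 29/5.
Normalize row 4: new (row 4, RHS) = (141/5)/(29/5) = 141/29.
z-row ← z-row − (-7/5)·(new row 4): 2/5 − (-7/5)·(141/29) = 209/29.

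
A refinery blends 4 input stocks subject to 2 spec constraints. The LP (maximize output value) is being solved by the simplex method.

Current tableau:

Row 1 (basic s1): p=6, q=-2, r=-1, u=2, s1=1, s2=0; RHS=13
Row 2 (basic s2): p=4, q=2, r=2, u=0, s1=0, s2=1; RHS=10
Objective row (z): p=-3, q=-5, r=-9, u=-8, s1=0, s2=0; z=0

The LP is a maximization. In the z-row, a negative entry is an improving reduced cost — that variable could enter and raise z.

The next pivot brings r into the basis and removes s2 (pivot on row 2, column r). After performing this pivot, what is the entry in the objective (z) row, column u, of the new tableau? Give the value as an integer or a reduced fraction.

Pivot element is row 2, column r: 2.
Normalize row 2: new (row 2, u) = 0/2 = 0.
z-row ← z-row − (-9)·(new row 2): -8 − (-9)·0 = -8.

-8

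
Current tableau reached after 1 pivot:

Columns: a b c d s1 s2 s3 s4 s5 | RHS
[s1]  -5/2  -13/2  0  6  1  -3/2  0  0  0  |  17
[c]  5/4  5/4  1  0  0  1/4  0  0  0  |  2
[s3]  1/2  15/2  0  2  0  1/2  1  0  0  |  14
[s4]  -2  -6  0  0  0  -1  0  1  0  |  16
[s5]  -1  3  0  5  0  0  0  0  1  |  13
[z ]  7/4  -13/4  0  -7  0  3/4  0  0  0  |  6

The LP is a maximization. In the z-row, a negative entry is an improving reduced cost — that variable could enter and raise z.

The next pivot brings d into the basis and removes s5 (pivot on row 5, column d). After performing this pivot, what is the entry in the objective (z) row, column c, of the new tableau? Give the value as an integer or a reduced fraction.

Pivot element is row 5, column d: 5.
Normalize row 5: new (row 5, c) = 0/5 = 0.
z-row ← z-row − (-7)·(new row 5): 0 − (-7)·0 = 0.

0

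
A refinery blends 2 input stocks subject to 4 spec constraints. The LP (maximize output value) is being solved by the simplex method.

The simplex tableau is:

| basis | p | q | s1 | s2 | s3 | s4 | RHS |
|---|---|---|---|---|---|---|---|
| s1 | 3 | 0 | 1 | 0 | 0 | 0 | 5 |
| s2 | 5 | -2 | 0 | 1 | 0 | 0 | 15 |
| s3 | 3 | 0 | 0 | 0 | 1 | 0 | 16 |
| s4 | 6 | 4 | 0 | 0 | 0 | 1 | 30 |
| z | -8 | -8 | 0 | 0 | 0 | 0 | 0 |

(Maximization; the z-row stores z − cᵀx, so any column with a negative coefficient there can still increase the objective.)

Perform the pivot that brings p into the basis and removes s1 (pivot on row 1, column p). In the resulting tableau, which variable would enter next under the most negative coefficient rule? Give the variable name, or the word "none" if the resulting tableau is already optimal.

q

Pivot element 3. New z-row = old z-row − (-8)·(row 1/3).
Updated z-row coefficients: p: 0, q: -8, s1: 8/3, s2: 0, s3: 0, s4: 0.
The most negative is -8 in column q, so q would enter next.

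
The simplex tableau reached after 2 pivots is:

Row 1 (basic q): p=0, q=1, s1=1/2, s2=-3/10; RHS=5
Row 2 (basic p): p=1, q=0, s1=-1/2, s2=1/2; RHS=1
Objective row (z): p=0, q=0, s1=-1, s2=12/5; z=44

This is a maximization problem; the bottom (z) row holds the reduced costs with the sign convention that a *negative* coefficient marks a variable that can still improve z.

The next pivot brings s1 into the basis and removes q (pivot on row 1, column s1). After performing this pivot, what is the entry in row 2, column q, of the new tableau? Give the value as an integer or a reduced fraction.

Pivot element is row 1, column s1: 1/2.
Normalize row 1: new (row 1, q) = 1/(1/2) = 2.
row 2 ← row 2 − (-1/2)·(new row 1): 0 − (-1/2)·2 = 1.

1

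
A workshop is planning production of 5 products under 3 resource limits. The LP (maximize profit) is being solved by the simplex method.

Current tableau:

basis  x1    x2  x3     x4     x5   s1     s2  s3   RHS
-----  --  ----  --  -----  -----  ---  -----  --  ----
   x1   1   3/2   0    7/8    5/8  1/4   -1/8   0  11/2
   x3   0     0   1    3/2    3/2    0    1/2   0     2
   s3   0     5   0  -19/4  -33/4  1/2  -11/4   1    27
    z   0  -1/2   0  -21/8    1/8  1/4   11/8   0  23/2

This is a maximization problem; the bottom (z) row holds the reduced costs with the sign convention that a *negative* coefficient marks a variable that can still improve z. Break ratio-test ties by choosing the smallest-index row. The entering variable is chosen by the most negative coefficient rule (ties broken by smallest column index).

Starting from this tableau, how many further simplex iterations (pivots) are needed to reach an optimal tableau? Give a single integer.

2

pivot: x4 in, x3 out → z = 15
pivot: x2 in, x1 out → z = 148/9
No improving column remains; optimal.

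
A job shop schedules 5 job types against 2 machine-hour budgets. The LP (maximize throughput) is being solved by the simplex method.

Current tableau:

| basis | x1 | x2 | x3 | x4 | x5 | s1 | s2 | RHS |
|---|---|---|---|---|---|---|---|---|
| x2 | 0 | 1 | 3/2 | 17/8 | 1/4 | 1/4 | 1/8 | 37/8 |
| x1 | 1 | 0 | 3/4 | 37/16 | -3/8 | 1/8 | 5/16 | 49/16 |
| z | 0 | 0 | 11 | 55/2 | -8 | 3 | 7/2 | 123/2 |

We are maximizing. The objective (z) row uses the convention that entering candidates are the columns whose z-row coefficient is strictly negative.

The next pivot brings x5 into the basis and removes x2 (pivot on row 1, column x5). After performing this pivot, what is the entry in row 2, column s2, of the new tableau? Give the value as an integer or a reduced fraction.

Pivot element is row 1, column x5: 1/4.
Normalize row 1: new (row 1, s2) = (1/8)/(1/4) = 1/2.
row 2 ← row 2 − (-3/8)·(new row 1): 5/16 − (-3/8)·(1/2) = 1/2.

1/2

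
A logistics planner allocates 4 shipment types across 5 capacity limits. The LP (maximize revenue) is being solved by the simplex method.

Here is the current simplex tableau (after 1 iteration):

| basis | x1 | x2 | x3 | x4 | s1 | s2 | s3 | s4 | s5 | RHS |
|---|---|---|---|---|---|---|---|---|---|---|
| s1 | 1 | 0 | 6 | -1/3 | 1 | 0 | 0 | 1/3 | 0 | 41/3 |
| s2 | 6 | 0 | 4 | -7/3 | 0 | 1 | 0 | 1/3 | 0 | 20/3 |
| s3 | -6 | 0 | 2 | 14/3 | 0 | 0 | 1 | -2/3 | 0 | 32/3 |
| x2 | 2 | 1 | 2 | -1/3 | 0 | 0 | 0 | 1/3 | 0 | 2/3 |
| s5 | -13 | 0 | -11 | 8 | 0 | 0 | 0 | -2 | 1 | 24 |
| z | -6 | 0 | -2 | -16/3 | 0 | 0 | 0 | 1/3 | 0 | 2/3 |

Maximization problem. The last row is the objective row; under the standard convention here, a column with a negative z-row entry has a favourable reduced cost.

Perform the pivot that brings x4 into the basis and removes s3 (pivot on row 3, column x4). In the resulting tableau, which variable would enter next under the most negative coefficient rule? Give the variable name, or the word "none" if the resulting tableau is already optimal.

x1

Pivot element 14/3. New z-row = old z-row − (-16/3)·(row 3/(14/3)).
Updated z-row coefficients: x1: -90/7, x2: 0, x3: 2/7, x4: 0, s1: 0, s2: 0, s3: 8/7, s4: -3/7, s5: 0.
The most negative is -90/7 in column x1, so x1 would enter next.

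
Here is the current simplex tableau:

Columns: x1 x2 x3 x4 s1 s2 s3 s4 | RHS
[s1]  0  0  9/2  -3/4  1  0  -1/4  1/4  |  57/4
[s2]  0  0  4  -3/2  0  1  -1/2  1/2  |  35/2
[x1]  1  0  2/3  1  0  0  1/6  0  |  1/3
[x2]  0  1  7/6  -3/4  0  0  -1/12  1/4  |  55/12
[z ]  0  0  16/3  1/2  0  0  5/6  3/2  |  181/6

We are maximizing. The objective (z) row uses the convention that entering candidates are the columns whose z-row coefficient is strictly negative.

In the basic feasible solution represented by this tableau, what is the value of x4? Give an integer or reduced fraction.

x4 is nonbasic (not in the basis column), so its value in the current BFS is 0.

0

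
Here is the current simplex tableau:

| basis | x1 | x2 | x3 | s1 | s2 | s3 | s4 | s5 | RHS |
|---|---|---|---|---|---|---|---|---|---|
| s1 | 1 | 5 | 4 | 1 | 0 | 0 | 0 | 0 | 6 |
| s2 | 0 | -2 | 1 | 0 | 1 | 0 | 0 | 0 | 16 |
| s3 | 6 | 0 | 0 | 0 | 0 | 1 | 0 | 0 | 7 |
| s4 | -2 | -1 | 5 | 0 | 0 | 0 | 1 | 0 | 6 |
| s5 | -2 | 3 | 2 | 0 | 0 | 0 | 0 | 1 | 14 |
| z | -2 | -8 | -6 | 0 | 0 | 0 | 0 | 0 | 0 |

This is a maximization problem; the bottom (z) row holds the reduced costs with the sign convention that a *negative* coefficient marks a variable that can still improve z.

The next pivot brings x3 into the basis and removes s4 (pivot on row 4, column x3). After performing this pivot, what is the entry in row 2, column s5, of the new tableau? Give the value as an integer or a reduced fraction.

Pivot element is row 4, column x3: 5.
Normalize row 4: new (row 4, s5) = 0/5 = 0.
row 2 ← row 2 − 1·(new row 4): 0 − 1·0 = 0.

0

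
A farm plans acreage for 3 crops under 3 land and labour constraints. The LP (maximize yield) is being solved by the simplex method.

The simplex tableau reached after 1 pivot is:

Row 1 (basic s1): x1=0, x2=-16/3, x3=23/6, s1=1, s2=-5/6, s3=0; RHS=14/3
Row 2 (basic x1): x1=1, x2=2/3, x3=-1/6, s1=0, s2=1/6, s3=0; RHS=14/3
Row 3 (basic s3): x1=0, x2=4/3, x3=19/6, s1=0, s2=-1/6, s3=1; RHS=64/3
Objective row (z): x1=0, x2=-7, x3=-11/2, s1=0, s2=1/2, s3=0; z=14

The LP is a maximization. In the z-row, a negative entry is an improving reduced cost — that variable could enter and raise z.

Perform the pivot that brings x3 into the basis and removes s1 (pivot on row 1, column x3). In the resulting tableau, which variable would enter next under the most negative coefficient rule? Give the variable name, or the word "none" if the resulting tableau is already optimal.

x2

Pivot element 23/6. New z-row = old z-row − (-11/2)·(row 1/(23/6)).
Updated z-row coefficients: x1: 0, x2: -337/23, x3: 0, s1: 33/23, s2: -16/23, s3: 0.
The most negative is -337/23 in column x2, so x2 would enter next.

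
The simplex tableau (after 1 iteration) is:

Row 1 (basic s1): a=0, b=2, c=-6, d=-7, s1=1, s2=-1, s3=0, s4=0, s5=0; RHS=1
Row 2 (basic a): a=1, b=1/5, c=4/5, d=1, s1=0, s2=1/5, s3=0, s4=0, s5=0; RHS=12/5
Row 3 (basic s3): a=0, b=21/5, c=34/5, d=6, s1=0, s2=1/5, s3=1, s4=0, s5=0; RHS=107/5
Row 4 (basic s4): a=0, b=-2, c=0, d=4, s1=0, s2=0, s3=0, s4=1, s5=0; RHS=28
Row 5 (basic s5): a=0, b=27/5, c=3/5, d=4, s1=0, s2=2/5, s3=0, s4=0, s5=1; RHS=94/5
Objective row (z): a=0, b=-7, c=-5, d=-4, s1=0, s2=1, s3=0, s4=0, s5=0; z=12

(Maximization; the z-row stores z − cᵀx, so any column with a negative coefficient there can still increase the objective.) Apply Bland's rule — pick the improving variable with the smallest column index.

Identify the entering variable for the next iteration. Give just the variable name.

b

Objective-row coefficients: a: 0, b: -7, c: -5, d: -4, s1: 0, s2: 1, s3: 0, s4: 0, s5: 0.
Improving columns: b, c, d. Bland's rule picks the smallest column index → b.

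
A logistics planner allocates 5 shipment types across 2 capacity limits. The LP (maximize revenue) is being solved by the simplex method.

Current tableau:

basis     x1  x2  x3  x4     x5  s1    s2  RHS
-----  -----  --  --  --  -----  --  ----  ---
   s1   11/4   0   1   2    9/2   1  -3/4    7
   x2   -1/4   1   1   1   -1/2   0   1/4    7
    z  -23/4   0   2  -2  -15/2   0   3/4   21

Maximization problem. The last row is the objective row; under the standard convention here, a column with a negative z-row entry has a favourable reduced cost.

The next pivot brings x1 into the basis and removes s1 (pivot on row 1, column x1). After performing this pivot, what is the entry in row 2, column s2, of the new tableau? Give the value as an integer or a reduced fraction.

2/11

Pivot element is row 1, column x1: 11/4.
Normalize row 1: new (row 1, s2) = (-3/4)/(11/4) = -3/11.
row 2 ← row 2 − (-1/4)·(new row 1): 1/4 − (-1/4)·(-3/11) = 2/11.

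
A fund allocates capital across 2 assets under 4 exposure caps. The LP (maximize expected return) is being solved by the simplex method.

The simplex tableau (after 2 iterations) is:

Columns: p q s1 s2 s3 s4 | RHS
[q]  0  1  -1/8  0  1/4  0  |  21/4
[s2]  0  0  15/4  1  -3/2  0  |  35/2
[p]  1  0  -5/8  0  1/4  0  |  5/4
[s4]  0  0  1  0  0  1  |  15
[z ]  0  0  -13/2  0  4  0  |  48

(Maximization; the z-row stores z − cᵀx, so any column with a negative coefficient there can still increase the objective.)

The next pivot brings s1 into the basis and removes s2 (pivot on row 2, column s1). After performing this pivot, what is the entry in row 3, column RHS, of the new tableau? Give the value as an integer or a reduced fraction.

Pivot element is row 2, column s1: 15/4.
Normalize row 2: new (row 2, RHS) = (35/2)/(15/4) = 14/3.
row 3 ← row 3 − (-5/8)·(new row 2): 5/4 − (-5/8)·(14/3) = 25/6.

25/6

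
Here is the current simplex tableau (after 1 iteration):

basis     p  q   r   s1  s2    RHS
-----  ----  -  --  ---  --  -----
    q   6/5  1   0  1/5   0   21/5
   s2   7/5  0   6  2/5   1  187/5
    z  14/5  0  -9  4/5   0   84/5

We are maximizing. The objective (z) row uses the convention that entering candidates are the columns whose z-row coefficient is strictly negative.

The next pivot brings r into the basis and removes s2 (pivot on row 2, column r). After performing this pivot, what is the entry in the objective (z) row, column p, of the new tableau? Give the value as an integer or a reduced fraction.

49/10

Pivot element is row 2, column r: 6.
Normalize row 2: new (row 2, p) = (7/5)/6 = 7/30.
z-row ← z-row − (-9)·(new row 2): 14/5 − (-9)·(7/30) = 49/10.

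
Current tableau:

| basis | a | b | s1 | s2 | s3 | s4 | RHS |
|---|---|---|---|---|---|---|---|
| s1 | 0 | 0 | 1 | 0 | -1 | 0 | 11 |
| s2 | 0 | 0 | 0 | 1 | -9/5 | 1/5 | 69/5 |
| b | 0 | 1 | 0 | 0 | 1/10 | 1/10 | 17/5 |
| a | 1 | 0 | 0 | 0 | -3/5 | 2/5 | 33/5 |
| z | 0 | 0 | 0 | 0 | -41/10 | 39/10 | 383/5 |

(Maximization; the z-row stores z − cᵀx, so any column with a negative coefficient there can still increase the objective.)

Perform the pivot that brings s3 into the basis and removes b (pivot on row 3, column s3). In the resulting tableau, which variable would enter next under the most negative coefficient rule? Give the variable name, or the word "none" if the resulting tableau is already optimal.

Pivot element 1/10. New z-row = old z-row − (-41/10)·(row 3/(1/10)).
Updated z-row coefficients: a: 0, b: 41, s1: 0, s2: 0, s3: 0, s4: 8.
No coefficient is strictly negative; the tableau after this pivot is optimal.

none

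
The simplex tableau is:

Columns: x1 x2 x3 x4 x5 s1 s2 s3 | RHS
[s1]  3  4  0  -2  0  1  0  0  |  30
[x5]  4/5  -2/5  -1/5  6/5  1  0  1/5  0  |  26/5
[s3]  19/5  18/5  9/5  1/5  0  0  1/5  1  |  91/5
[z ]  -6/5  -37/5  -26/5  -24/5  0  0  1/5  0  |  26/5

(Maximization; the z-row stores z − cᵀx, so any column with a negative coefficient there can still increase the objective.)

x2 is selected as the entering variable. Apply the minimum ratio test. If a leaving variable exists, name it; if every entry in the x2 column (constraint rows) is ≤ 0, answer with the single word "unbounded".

s3

Ratios: row 1 (s1): 30/4 = 15/2; row 2 (x5): entry -2/5 ≤ 0, skip; row 3 (s3): (91/5)/(18/5) = 91/18.
Minimum ratio is in the s3 row, so s3 leaves.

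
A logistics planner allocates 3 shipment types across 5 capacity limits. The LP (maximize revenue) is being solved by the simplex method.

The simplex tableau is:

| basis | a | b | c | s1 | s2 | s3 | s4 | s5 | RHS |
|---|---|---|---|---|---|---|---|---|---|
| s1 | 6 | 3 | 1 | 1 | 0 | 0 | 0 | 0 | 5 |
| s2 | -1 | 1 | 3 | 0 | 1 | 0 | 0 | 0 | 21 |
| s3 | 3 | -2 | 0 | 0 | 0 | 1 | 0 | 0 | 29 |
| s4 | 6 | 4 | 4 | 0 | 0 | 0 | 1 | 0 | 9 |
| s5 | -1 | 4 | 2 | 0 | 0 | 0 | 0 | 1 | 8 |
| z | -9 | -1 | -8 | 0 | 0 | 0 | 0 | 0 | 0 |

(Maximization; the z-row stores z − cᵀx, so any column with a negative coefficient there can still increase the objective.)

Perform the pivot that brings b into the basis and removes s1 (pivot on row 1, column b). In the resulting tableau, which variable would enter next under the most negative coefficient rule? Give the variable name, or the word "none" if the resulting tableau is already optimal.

c

Pivot element 3. New z-row = old z-row − (-1)·(row 1/3).
Updated z-row coefficients: a: -7, b: 0, c: -23/3, s1: 1/3, s2: 0, s3: 0, s4: 0, s5: 0.
The most negative is -23/3 in column c, so c would enter next.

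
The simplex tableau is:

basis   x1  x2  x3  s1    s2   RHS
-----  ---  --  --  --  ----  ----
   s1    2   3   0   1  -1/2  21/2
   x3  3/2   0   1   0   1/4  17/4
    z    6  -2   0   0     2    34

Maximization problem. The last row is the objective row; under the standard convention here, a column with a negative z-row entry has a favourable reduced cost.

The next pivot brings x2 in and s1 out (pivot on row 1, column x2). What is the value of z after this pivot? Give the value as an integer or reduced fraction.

41

Minimum ratio for x2: (21/2)/3 = 7/2.
z changes by −(z-row coeff of x2)·ratio = −(-2)·(7/2) = 7.
New z = 34 + 7 = 41.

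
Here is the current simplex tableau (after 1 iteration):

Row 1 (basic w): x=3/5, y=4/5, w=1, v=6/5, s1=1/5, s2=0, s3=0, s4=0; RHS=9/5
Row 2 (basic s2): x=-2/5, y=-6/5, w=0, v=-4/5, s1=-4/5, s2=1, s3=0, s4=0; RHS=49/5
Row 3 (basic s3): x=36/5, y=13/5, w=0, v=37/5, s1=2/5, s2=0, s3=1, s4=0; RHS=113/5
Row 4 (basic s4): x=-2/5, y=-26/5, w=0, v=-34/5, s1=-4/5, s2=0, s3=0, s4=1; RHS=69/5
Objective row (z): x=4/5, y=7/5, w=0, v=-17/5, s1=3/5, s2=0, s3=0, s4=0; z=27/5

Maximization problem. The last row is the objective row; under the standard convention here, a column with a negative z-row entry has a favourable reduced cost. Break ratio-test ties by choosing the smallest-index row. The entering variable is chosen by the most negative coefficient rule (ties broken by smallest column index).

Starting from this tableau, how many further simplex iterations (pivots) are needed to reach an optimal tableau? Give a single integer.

1

pivot: v in, w out → z = 21/2
No improving column remains; optimal.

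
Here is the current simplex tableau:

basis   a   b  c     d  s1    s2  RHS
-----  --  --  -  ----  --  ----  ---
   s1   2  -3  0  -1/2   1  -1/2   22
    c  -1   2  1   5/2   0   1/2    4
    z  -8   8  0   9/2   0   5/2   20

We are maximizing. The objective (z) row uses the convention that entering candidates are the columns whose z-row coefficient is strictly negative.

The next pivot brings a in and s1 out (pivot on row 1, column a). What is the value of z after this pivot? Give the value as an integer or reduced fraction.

Minimum ratio for a: 22/2 = 11.
z changes by −(z-row coeff of a)·ratio = −(-8)·11 = 88.
New z = 20 + 88 = 108.

108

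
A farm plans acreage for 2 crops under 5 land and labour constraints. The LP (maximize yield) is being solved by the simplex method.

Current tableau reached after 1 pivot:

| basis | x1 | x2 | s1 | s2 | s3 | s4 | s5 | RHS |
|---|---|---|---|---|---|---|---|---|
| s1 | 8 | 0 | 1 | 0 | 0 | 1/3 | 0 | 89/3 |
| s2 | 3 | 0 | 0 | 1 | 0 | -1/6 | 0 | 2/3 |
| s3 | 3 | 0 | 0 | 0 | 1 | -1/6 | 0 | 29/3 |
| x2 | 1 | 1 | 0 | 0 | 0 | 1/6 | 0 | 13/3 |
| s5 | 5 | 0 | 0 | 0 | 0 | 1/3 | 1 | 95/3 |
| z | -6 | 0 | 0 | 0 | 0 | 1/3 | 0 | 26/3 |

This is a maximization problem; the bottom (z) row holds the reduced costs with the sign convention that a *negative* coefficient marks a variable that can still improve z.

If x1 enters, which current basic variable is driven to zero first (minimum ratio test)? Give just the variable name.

s2

Ratios: row 1 (s1): (89/3)/8 = 89/24; row 2 (s2): (2/3)/3 = 2/9; row 3 (s3): (29/3)/3 = 29/9; row 4 (x2): (13/3)/1 = 13/3; row 5 (s5): (95/3)/5 = 19/3.
Minimum ratio 2/9 is in the s2 row, so s2 leaves.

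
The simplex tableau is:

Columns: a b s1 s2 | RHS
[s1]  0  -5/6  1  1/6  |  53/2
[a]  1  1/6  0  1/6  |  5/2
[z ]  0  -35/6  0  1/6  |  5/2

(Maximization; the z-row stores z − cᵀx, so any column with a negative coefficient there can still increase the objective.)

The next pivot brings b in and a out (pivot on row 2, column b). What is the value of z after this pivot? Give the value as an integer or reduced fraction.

Minimum ratio for b: (5/2)/(1/6) = 15.
z changes by −(z-row coeff of b)·ratio = −(-35/6)·15 = 175/2.
New z = 5/2 + (175/2) = 90.

90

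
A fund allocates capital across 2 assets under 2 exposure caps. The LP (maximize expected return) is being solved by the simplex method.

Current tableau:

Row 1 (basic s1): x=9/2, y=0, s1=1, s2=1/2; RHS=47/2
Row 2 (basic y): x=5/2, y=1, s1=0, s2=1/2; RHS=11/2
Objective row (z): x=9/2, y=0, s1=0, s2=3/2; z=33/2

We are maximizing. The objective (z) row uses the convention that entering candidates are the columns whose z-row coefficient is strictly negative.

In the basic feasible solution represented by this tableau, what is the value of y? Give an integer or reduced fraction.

11/2

y is basic (row 2); its value is the RHS of that row: 11/2.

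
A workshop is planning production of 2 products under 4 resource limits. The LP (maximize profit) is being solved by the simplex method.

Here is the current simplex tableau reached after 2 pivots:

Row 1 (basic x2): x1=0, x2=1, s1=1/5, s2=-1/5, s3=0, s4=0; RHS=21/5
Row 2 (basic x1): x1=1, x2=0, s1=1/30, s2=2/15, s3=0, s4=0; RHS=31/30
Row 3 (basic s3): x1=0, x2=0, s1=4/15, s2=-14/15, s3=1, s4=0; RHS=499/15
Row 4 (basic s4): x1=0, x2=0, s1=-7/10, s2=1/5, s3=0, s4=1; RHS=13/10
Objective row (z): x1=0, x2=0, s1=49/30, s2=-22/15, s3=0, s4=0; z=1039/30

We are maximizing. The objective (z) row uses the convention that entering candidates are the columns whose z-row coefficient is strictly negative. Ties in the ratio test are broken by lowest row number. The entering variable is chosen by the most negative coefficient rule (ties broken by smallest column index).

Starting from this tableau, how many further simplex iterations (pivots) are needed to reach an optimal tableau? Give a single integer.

pivot: s2 in, s4 out → z = 265/6
pivot: s1 in, x1 out → z = 136/3
No improving column remains; optimal.

2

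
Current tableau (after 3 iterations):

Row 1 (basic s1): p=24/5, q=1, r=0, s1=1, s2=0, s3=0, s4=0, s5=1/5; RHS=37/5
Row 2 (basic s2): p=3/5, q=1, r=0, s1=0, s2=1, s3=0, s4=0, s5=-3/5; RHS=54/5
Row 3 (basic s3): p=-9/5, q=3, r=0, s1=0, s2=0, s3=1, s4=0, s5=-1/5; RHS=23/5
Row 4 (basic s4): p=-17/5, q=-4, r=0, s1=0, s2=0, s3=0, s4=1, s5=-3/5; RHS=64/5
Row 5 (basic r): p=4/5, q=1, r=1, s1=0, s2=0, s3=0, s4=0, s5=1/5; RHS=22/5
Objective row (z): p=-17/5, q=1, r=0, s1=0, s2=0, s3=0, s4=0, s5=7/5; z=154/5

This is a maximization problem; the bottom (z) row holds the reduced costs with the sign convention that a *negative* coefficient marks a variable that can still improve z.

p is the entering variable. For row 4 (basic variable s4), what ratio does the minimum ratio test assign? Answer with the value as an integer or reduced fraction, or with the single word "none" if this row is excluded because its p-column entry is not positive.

none

The p entry in row 4 is -17/5 ≤ 0, so this row gives no ratio.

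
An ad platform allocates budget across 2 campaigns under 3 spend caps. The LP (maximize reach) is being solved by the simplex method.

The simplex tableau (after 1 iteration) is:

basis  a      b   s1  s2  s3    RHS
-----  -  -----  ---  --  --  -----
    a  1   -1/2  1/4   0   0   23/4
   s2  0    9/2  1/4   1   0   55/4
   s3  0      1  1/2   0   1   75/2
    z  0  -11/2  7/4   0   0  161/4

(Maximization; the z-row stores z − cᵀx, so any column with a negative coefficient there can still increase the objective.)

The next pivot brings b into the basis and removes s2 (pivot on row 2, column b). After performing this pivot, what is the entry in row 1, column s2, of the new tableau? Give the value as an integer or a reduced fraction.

Pivot element is row 2, column b: 9/2.
Normalize row 2: new (row 2, s2) = 1/(9/2) = 2/9.
row 1 ← row 1 − (-1/2)·(new row 2): 0 − (-1/2)·(2/9) = 1/9.

1/9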